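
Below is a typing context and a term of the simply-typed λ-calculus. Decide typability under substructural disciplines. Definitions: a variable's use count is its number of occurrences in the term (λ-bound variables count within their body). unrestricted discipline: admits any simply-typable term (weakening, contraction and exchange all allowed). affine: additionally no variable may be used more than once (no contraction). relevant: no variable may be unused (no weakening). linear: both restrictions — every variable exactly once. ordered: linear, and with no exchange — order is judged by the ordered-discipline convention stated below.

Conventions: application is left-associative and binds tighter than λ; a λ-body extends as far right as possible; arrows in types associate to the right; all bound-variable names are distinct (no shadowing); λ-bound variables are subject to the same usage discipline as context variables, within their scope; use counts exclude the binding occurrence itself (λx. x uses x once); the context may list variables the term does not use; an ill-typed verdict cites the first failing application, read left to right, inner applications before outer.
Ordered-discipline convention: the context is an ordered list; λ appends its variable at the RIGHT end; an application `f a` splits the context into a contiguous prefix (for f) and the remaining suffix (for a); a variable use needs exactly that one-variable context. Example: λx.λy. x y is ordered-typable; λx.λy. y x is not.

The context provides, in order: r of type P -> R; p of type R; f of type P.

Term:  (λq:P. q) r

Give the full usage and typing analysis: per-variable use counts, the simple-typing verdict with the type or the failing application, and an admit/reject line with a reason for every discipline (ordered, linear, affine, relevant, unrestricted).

variable uses: r: 1; p: 0; f: 0; q (bound): 1
use order (left to right): q, r
typing: ill-typed: argument of type P -> R where P is required
ordered: ✗, fails simple typing
linear: ✗, a type mismatch blocks all five
affine: ✗, the type mismatch rejects it
relevant: ✗, not simply typable
unrestricted: ✗, fails simple typing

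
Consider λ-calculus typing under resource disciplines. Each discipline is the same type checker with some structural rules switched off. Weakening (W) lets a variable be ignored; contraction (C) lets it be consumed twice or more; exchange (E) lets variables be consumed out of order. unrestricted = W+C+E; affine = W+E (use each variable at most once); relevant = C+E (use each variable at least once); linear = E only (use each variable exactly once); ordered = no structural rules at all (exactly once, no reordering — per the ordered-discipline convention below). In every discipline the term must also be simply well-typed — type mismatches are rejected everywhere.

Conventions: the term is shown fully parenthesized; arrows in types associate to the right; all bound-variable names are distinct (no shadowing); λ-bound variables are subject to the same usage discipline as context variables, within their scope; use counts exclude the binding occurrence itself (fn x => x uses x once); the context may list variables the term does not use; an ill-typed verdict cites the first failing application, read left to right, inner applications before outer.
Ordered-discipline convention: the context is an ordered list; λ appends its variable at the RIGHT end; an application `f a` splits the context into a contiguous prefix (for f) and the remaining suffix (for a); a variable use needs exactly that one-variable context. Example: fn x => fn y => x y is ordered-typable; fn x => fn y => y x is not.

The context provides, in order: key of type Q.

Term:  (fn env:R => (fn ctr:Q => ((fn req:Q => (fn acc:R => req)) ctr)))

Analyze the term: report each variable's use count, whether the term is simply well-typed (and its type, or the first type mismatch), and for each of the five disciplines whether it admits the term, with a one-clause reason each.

variable uses: key: 0; env (λ-bound): 0; ctr (λ-bound): 1; req (λ-bound): 1; acc (λ-bound): 0
uses in reading order: req, ctr
typing: the term checks, with type R → Q → R → Q
ordered: ✗ — needs weakening: key, env, acc unused
linear: ✗ — needs weakening: key, env, acc unused
affine: ✓ — at most one use each (key, env, ctr, req, acc)
relevant: ✗ — needs weakening: key, env, acc unused
unrestricted: ✓ — typability at R → Q → R → Q is all that's needed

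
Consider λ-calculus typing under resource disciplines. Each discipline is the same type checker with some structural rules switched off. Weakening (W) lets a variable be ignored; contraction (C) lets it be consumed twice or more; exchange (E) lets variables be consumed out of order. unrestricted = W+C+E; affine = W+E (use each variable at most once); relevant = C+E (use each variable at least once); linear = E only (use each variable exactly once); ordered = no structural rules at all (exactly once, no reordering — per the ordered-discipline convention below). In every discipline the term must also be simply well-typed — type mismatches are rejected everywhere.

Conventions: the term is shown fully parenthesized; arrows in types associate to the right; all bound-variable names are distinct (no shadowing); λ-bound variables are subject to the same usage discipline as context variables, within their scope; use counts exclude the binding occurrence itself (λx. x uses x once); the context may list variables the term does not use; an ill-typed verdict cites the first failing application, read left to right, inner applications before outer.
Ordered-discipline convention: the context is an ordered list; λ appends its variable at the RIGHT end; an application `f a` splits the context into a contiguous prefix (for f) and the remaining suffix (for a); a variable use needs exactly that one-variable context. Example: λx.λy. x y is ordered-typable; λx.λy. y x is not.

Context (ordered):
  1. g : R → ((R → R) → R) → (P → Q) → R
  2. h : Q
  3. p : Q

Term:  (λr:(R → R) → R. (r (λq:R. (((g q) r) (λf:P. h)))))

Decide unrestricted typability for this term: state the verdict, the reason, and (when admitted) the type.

yes — typability at ((R → R) → R) → R is all that's needed; term : ((R → R) → R) → R
use counts: g: 1×, h: 1×, p: 0×, r (bound): 2×, q (bound): 1×, f (bound): 0×
left-to-right use order: r, g, q, r, h
typing: ✓ — ((R → R) → R) → R
all disciplines: ordered ✗ · linear ✗ · affine ✗ · relevant ✗ · unrestricted ✓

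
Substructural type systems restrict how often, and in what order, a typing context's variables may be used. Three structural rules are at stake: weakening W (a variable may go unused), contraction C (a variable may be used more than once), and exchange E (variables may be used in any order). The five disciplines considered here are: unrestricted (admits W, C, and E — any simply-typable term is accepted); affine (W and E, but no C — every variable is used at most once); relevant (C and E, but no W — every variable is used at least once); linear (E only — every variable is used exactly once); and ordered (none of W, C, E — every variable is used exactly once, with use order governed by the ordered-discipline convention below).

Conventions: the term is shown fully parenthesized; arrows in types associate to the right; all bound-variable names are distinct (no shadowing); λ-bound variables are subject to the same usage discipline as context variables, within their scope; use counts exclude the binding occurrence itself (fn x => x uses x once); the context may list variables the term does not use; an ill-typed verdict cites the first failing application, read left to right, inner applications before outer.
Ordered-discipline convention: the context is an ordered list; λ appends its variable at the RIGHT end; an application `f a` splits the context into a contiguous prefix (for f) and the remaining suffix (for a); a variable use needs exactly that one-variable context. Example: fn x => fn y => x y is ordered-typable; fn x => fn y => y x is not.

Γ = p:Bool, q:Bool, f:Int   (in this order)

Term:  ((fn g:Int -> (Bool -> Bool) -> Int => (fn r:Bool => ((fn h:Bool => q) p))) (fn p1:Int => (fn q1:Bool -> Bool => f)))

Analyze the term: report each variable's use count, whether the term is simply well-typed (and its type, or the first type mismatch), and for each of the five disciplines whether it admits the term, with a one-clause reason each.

counts: p ×1; q ×1; f ×1; g (λ-bound) ×0; r (λ-bound) ×0; h (λ-bound) ×0; p1 (λ-bound) ×0; q1 (λ-bound) ×0
order of uses: q, p, f
typing: well-typed at Bool -> Bool
ordered ✗ (g, r, h, p1, q1 left unused)
linear ✗ (g, r, h, p1, q1 left unused)
affine ✓ (none of p, q, f, g, r, h, p1, q1 used more than once)
relevant ✗ (g, r, h, p1, q1 left unused)
unrestricted ✓ (well-typed at Bool -> Bool; no restrictions here)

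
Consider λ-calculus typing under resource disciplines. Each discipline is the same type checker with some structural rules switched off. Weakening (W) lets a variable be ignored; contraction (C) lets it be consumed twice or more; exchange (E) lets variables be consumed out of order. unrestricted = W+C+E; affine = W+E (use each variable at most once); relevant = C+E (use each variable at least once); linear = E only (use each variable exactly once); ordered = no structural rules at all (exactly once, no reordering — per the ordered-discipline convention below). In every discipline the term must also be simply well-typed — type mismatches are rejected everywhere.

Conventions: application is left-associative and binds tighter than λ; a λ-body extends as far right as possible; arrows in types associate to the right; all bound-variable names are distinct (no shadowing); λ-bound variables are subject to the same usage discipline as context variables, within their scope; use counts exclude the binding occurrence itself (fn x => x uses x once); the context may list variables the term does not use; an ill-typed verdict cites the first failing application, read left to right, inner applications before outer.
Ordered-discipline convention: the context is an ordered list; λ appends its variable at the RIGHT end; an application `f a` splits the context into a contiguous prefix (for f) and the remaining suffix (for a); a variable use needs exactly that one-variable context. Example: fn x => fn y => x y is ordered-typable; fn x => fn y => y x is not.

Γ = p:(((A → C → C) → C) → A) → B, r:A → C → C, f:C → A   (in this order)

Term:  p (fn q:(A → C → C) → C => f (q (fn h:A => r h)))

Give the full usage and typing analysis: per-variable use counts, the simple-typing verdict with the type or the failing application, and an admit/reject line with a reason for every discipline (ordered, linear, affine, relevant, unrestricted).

counts: p=1; r=1; f=1; q (λ-bound)=1; h (λ-bound)=1
left-to-right use order: p, f, q, r, h
typing: the term checks, with type B
ordered ✗ (no ordered split (uses run p, f, q, r, h))
linear ✓ (exactly-once usage across p, r, f, q, h)
affine ✓ (none of p, r, f, q, h used more than once)
relevant ✓ (every one of p, r, f, q, h appears)
unrestricted ✓ (type-checks (B) and nothing is barred)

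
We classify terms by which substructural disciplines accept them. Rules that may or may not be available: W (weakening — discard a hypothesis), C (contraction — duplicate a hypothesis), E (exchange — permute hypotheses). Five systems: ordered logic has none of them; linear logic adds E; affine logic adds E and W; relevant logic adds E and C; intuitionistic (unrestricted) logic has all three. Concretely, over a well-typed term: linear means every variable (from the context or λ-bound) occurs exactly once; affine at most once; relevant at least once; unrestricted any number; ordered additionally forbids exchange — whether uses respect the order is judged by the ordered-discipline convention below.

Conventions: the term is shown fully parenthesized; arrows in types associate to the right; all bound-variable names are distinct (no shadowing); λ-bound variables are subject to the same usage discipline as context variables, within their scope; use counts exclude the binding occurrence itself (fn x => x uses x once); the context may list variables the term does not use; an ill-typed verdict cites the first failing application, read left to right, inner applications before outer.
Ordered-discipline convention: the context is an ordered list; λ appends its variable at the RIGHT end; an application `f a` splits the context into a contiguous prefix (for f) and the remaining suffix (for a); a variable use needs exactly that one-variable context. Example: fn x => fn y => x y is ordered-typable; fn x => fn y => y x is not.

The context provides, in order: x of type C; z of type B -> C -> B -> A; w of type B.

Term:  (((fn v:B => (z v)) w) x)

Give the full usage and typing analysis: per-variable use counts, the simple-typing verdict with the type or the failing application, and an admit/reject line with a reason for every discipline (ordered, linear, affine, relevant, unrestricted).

variable uses: x: 1; z: 1; w: 1; v (λ-bound): 1
uses in reading order: z, v, w, x
typing: the term checks, with type B -> A
ordered: ✗, no ordered split (uses run z, v, w, x)
linear: ✓, each of x, z, w, v used exactly once
affine: ✓, none of x, z, w, v used more than once
relevant: ✓, at least one use each (x, z, w, v)
unrestricted: ✓, simply typable at B -> A; W, C, E all held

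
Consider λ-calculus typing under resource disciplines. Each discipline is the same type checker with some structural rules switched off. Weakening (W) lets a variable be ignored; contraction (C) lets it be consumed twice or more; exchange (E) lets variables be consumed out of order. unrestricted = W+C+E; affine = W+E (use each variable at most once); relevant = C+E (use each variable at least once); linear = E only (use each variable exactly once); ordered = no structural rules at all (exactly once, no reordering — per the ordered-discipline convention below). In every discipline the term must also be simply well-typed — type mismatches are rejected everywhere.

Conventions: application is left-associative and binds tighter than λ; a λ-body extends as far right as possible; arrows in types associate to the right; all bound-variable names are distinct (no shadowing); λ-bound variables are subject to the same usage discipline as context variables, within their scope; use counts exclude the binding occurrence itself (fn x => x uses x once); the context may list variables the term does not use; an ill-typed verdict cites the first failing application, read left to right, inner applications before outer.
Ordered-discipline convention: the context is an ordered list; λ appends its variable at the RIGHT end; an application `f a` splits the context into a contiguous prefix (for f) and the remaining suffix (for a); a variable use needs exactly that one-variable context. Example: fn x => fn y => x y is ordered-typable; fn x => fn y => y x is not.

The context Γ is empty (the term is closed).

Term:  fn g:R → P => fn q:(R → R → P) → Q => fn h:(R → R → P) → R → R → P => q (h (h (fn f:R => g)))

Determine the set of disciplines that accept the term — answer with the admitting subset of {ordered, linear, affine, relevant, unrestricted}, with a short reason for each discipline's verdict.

admitted in: unrestricted
use counts: g [bound]=1; q [bound]=1; h [bound]=2; f [bound]=0
use order (left to right): q, h, h, g
typing: well-typed — term : (R → P) → ((R → R → P) → Q) → ((R → R → P) → R → R → P) → Q
ordered: ✗ — repeated use of h ×2; needs weakening: f unused
linear: ✗ — repeated use of h ×2; needs weakening: f unused
affine: ✗ — repeated use of h ×2
relevant: ✗ — needs weakening: f unused
unrestricted: ✓ — simply typable at (R → P) → ((R → R → P) → Q) → ((R → R → P) → R → R → P) → Q; W, C, E all held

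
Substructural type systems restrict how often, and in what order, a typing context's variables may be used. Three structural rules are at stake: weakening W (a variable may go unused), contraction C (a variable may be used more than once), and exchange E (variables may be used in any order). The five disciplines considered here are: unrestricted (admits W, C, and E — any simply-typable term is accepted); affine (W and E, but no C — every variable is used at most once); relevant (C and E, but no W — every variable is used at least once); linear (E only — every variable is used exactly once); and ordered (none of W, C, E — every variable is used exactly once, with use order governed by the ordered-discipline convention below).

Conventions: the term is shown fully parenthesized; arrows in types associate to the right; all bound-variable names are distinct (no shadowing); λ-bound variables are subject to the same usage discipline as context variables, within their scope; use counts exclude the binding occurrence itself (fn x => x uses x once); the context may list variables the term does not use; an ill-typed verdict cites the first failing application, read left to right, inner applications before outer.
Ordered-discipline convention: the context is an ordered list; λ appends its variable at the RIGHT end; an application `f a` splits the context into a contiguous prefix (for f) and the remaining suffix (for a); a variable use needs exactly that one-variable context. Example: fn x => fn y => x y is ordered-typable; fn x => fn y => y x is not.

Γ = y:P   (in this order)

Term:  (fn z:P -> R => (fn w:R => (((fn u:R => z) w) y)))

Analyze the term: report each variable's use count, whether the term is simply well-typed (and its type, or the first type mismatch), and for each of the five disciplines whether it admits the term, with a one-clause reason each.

counts: y: 1×, z [bound]: 1×, w [bound]: 1×, u [bound]: 0×
uses in reading order: z, w, y
typing: well-typed at (P -> R) -> R -> R
ordered: ✗ — needs weakening: u unused
linear: ✗ — needs weakening: u unused
affine: ✓ — no duplicate uses among y, z, w, u
relevant: ✗ — needs weakening: u unused
unrestricted: ✓ — well-typed at (P -> R) -> R -> R; no restrictions here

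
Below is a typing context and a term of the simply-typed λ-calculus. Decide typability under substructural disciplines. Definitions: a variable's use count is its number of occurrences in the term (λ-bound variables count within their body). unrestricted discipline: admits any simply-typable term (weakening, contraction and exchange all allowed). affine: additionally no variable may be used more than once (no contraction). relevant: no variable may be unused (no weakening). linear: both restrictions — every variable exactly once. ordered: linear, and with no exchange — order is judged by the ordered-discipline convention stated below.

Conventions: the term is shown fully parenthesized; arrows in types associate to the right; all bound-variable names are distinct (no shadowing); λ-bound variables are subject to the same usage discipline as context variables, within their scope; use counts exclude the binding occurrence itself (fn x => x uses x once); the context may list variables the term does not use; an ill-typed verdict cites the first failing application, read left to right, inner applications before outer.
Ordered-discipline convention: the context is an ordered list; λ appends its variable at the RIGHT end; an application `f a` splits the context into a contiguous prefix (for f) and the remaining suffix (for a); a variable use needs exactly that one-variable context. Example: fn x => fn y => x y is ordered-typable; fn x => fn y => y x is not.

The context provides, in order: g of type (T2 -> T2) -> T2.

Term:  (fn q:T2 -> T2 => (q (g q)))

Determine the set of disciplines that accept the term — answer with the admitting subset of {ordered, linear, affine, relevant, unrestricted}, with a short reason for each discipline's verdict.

admitting disciplines: relevant, unrestricted
counts: g: 1×, q (λ-bound): 2×
use order (left to right): q, g, q
typing: well-typed — term : (T2 -> T2) -> T2
ordered: ✗ — q ×2 used more than once (contraction)
linear: ✗ — q ×2 used more than once (contraction)
affine: ✗ — q ×2 used more than once (contraction)
relevant: ✓ — every one of g, q appears
unrestricted: ✓ — type-checks ((T2 -> T2) -> T2) and nothing is barred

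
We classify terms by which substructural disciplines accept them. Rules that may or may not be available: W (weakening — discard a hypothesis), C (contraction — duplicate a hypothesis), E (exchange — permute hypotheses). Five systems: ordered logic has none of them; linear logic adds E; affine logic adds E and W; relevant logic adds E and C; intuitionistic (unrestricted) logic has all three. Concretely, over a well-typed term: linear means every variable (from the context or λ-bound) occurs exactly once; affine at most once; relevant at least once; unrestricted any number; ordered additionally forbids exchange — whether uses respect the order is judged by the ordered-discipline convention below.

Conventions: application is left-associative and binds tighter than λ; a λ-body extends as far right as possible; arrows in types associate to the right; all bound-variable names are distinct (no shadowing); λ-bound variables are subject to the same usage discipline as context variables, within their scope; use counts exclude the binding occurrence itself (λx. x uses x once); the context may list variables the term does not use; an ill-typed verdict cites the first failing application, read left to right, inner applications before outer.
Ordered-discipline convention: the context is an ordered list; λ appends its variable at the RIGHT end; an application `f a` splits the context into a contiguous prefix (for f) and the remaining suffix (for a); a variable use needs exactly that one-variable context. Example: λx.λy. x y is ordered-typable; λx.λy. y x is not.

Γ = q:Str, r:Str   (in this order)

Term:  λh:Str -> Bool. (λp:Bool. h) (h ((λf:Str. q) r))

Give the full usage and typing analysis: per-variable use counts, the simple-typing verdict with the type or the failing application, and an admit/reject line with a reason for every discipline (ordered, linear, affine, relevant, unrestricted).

usage: q ×1, r ×1, h [bound] ×2, p [bound] ×0, f [bound] ×0
left-to-right use order: h, h, q, r
typing: the term checks, with type (Str -> Bool) -> Str -> Bool
ordered ✗ (needs contraction — h ×2; p, f left unused)
linear ✗ (needs contraction — h ×2; p, f left unused)
affine ✗ (needs contraction — h ×2)
relevant ✗ (p, f left unused)
unrestricted ✓ (type-checks ((Str -> Bool) -> Str -> Bool) and nothing is barred)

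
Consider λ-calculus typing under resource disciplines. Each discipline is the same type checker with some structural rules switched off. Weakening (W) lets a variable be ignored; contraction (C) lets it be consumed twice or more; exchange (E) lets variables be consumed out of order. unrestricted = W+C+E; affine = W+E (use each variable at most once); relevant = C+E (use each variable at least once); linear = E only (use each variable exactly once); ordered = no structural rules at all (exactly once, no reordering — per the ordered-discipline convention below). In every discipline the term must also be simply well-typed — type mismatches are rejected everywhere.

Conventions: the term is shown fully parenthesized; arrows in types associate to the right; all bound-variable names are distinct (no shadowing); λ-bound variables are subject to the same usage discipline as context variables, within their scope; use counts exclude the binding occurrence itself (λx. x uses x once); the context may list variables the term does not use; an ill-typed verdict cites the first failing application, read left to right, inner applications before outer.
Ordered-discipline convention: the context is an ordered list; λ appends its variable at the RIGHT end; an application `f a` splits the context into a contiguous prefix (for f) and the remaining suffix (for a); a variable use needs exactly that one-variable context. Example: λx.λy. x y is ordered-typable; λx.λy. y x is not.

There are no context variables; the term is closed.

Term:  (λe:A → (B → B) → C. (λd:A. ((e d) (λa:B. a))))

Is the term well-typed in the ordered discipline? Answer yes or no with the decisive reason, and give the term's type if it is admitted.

yes — single-use (e, d, a), ordered derivation ok; term : (A → (B → B) → C) → A → C
variable uses: e [bound]=1, d [bound]=1, a [bound]=1
uses in reading order: e, d, a
typing: the term checks, with type (A → (B → B) → C) → A → C
across the five disciplines: ordered ✓; linear ✓; affine ✓; relevant ✓; unrestricted ✓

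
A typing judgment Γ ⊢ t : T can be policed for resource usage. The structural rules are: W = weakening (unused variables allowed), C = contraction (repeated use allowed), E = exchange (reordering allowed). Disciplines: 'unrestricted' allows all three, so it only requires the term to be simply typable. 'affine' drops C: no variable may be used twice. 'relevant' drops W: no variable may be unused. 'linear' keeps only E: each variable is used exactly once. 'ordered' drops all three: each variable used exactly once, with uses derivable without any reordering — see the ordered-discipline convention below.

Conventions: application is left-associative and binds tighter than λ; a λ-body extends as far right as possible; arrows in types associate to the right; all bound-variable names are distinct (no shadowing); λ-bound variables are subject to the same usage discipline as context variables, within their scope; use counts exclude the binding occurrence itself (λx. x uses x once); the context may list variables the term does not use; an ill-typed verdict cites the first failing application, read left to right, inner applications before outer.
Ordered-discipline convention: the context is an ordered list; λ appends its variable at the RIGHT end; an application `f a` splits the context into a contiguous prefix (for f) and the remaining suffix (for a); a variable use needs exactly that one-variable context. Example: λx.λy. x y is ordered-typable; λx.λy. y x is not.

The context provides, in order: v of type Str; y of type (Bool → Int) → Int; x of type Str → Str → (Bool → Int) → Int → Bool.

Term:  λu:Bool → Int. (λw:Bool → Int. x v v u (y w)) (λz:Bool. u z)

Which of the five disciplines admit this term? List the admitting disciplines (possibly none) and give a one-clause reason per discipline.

admitted by: relevant, unrestricted
variable uses: v ×2; y ×1; x ×1; u (λ-bound) ×2; w (λ-bound) ×1; z (λ-bound) ×1
uses in reading order: x, v, v, u, y, w, u, z
typing: ✓ — (Bool → Int) → Bool
ordered ✗ (uses contraction: v ×2, u ×2)
linear ✗ (uses contraction: v ×2, u ×2)
affine ✗ (uses contraction: v ×2, u ×2)
relevant ✓ (at least one use each (v, y, x, u, w, z))
unrestricted ✓ (type-checks ((Bool → Int) → Bool) and nothing is barred)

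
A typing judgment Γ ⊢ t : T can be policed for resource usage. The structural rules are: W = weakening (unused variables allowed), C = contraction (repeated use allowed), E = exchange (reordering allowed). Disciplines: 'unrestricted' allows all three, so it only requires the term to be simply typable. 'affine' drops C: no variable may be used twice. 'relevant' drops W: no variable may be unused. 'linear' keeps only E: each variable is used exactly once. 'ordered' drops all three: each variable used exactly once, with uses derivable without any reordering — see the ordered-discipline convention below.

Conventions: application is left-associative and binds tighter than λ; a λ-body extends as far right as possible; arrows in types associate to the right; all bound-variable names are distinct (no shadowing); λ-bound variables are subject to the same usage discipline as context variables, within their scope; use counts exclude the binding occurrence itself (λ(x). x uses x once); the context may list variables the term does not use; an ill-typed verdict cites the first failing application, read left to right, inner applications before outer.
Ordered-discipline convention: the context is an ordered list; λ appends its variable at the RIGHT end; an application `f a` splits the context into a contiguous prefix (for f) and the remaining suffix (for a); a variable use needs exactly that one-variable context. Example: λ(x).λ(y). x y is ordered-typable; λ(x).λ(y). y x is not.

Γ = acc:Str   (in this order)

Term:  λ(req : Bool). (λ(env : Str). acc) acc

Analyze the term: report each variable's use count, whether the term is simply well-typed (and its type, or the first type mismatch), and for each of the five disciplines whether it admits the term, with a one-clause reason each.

use counts: acc: 2×, req [bound]: 0×, env [bound]: 0×
order of uses: acc, acc
typing: ✓ — Bool → Str
ordered: ✗ — needs contraction — acc ×2; unused: req, env — weakening required
linear: ✗ — needs contraction — acc ×2; unused: req, env — weakening required
affine: ✗ — needs contraction — acc ×2
relevant: ✗ — unused: req, env — weakening required
unrestricted: ✓ — simply typable at Bool → Str; W, C, E all held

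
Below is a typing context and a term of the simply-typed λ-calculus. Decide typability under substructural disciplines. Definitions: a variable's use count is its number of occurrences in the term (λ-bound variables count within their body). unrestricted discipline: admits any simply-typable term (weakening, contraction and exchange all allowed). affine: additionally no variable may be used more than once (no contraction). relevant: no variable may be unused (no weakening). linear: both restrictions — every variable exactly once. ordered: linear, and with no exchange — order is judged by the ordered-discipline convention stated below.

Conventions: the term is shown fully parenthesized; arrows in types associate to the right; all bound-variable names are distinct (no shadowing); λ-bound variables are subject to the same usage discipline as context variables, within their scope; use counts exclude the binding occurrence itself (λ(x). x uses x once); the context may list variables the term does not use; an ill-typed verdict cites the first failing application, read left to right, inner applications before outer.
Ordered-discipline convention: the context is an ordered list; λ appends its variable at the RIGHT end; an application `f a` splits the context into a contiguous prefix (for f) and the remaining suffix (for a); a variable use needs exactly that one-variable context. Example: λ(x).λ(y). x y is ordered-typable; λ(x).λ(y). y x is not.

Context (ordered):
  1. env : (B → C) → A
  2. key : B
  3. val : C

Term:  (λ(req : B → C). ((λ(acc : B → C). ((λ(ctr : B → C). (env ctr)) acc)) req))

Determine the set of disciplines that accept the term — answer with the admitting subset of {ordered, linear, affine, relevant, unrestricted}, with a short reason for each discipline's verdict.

admitted by: affine, unrestricted
variable uses: env: 1×, key: 0×, val: 0×, req (λ-bound): 1×, acc (λ-bound): 1×, ctr (λ-bound): 1×
left-to-right use order: env, ctr, acc, req
typing: well-typed — term : (B → C) → A
ordered ✗ (key, val never used (weakening))
linear ✗ (key, val never used (weakening))
affine ✓ (none of env, key, val, req, acc, ctr used more than once)
relevant ✗ (key, val never used (weakening))
unrestricted ✓ (well-typed at (B → C) → A; no restrictions here)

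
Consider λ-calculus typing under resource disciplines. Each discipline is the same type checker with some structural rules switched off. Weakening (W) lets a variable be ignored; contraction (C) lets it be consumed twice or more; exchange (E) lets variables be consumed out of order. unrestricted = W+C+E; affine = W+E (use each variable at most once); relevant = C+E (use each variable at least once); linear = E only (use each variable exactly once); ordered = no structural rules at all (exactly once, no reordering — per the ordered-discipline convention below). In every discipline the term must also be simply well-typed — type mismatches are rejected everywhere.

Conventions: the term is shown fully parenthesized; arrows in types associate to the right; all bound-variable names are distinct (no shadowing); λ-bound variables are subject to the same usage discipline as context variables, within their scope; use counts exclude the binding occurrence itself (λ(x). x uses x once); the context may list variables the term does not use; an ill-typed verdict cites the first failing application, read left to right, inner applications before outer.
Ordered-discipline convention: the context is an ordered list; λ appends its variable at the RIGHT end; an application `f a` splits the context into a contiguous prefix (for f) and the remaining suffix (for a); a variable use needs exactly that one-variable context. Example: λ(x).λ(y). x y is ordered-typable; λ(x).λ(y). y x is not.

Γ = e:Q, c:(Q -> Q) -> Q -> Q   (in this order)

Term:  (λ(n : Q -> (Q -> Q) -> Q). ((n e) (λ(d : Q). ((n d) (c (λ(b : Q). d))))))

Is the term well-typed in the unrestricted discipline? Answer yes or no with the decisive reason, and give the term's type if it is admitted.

yes — type-checks ((Q -> (Q -> Q) -> Q) -> Q) and nothing is barred; term : (Q -> (Q -> Q) -> Q) -> Q
counts: e=1; c=1; n [bound]=2; d [bound]=2; b [bound]=0
uses in reading order: n, e, n, d, c, d
typing: ✓ — (Q -> (Q -> Q) -> Q) -> Q
across the five disciplines: ordered ✗, linear ✗, affine ✗, relevant ✗, unrestricted ✓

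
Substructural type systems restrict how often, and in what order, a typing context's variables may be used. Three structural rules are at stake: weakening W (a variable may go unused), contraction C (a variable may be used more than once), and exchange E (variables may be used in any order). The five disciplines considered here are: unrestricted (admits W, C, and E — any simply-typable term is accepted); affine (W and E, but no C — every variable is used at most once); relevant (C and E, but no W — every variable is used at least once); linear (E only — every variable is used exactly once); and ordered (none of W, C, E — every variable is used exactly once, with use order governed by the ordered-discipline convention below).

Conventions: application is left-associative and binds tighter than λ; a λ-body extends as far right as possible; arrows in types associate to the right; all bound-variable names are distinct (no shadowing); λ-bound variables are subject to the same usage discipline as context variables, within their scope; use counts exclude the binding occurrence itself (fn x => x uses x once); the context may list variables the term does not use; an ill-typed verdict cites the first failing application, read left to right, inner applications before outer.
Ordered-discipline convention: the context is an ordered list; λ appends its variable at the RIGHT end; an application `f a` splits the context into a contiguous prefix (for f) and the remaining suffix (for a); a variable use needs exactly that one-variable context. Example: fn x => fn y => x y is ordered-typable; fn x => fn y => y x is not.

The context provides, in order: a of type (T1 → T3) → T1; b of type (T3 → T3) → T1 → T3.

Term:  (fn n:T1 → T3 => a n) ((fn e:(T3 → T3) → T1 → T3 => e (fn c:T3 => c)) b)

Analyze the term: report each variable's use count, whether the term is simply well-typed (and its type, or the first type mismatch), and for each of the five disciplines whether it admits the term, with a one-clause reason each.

usage: a=1; b=1; n (bound)=1; e (bound)=1; c (bound)=1
use order (left to right): a, n, e, c, b
typing: well-typed — term : T1
ordered ✓ (a, b, n, e, c: once each, no exchange needed)
linear ✓ (a, b, n, e, c: one use apiece)
affine ✓ (at most one use each (a, b, n, e, c))
relevant ✓ (at least one use each (a, b, n, e, c))
unrestricted ✓ (well-typed at T1; no restrictions here)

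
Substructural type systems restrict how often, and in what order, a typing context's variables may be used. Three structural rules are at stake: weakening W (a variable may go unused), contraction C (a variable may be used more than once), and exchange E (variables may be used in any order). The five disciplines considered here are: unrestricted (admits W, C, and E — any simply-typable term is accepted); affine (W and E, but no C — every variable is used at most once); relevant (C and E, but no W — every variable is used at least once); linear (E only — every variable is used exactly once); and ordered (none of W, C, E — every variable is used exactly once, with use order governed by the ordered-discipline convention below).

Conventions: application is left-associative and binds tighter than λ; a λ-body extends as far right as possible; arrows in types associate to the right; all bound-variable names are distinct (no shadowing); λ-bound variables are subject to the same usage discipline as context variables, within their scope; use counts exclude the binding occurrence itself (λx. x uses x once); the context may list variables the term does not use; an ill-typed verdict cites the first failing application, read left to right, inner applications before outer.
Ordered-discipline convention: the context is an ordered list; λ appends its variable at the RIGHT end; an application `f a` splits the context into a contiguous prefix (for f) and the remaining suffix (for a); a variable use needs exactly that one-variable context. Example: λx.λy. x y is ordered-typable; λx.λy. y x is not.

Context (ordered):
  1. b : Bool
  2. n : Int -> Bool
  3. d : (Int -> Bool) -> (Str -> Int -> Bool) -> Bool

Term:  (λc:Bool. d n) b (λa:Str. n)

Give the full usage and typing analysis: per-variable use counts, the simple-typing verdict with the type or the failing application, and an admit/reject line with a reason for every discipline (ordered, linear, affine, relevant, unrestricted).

variable uses: b=1, n=2, d=1, c (λ-bound)=0, a (λ-bound)=0
order of uses: d, n, b, n
typing: well-typed at Bool
ordered ✗ (repeated use of n ×2; needs weakening: c, a unused)
linear ✗ (repeated use of n ×2; needs weakening: c, a unused)
affine ✗ (repeated use of n ×2)
relevant ✗ (needs weakening: c, a unused)
unrestricted ✓ (typability at Bool is all that's needed)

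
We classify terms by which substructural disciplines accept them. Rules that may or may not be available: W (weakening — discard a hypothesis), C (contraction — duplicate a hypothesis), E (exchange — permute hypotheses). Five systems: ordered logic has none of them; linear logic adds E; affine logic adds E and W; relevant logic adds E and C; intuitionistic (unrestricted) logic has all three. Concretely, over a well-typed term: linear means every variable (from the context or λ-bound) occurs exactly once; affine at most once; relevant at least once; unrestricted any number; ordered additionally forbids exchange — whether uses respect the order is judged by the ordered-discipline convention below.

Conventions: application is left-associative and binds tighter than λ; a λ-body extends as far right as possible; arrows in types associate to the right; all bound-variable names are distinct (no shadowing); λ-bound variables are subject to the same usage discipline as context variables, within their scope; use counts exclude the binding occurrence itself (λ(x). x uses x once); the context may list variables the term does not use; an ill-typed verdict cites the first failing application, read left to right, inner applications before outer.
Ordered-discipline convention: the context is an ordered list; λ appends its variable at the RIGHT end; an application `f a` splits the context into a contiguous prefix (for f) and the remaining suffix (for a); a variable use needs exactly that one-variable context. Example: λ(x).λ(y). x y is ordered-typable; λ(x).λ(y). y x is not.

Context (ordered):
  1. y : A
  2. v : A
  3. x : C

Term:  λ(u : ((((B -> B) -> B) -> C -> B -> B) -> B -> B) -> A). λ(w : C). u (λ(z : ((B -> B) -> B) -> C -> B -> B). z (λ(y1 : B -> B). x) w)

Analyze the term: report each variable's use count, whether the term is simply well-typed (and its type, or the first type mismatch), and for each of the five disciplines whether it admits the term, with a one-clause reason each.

counts: y: 0×, v: 0×, x: 1×, u (λ-bound): 1×, w (λ-bound): 1×, z (λ-bound): 1×, y1 (λ-bound): 0×
order of uses: u, z, x, w
typing: ill-typed: a function awaiting (B -> B) -> B gets (B -> B) -> C
ordered: ✗ — not simply typable
linear: ✗ — fails simple typing
affine: ✗ — a type mismatch blocks all five
relevant: ✗ — the type mismatch rejects it
unrestricted: ✗ — not simply typable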